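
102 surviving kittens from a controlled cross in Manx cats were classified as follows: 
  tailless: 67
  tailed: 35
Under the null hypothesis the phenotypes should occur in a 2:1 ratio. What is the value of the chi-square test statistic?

Expected counts for N = 102 under a 2:1 ratio (total parts = 3):
  tailless: 102 × 2/3 = 68
  tailed: 102 × 1/3 = 34
χ² = Σ (O − E)² / E
  tailless: (67 − 68)² / 68 = 0.0147
  tailed: (35 − 34)² / 34 = 0.0294
χ² = 0.0147 + 0.0294 = 0.0441 ≈ 0.044

0.044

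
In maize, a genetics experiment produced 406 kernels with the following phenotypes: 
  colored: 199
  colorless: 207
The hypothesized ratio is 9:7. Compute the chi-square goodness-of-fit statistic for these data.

The 9:7 ratio has 16 parts, so with N = 406 the expected counts are:
  colored: 406 × 9/16 = 228.375
  colorless: 406 × 7/16 = 177.625
χ² = Σ (O − E)² / E
  colored: (199 − 228.375)² / 228.375 = 3.7784
  colorless: (207 − 177.625)² / 177.625 = 4.8579
χ² = 3.7784 + 4.8579 = 8.6363 ≈ 8.636

8.636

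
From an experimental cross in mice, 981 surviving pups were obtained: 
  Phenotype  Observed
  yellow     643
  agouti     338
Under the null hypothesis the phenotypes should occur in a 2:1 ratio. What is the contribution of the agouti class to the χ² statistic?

Expected counts for N = 981 under a 2:1 ratio (total parts = 3):
  yellow: 981 × 2/3 = 654
  agouti: 981 × 1/3 = 327
Contribution of agouti: (338 − 327)² / 327 = 0.3700

0.370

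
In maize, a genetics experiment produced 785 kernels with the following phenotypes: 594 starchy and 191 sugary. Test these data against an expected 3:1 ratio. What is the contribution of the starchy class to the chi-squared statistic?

0.047

Expected counts for N = 785 under a 3:1 ratio (total parts = 4):
  starchy: 785 × 3/4 = 588.75
  sugary: 785 × 1/4 = 196.25
Contribution of starchy: (594 − 588.75)² / 588.75 = 0.0468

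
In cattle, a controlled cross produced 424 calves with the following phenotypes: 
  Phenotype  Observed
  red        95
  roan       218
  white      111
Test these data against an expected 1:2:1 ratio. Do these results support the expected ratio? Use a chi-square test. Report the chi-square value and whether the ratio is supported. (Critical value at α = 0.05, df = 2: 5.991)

Expected counts for N = 424 under a 1:2:1 ratio (total parts = 4):
  red: 424 × 1/4 = 106
  roan: 424 × 2/4 = 212
  white: 424 × 1/4 = 106
χ² = Σ (O − E)² / E
  red: (95 − 106)² / 106 = 1.1415
  roan: (218 − 212)² / 212 = 0.1698
  white: (111 − 106)² / 106 = 0.2358
χ² = 1.1415 + 0.1698 + 0.2358 = 1.5471 ≈ 1.547
Degrees of freedom = 3 − 1 = 2; critical value at α = 0.05 is 5.991.
Since 1.547 < 5.991, we fail to reject the null hypothesis — the data are consistent with the 1:2:1 ratio.

1.547; consistent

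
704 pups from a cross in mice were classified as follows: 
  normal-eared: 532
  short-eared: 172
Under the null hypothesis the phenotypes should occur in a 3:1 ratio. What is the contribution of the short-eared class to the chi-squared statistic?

Expected counts for N = 704 under a 3:1 ratio (total parts = 4):
  normal-eared: 704 × 3/4 = 528
  short-eared: 704 × 1/4 = 176
Contribution of short-eared: (172 − 176)² / 176 = 0.0909

0.091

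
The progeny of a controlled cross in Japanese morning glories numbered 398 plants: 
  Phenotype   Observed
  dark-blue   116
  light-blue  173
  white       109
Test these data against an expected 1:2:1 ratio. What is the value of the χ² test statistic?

7.040

Total ratio parts = 4. Expected numbers out of 398:
  dark-blue: 398 × 1/4 = 99.5
  light-blue: 398 × 2/4 = 199
  white: 398 × 1/4 = 99.5
χ² = Σ (O − E)² / E
  dark-blue: (116 − 99.5)² / 99.5 = 2.7362
  light-blue: (173 − 199)² / 199 = 3.3970
  white: (109 − 99.5)² / 99.5 = 0.9070
χ² = 2.7362 + 3.3970 + 0.9070 = 7.0402 ≈ 7.040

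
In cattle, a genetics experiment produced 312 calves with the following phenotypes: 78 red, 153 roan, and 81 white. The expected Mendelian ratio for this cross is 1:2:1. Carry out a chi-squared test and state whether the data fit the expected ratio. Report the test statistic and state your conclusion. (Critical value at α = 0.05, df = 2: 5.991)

0.173; consistent

Expected counts for N = 312 under a 1:2:1 ratio (total parts = 4):
  red: 312 × 1/4 = 78
  roan: 312 × 2/4 = 156
  white: 312 × 1/4 = 78
χ² = Σ (O − E)² / E
  red: (78 − 78)² / 78 = 0.0000
  roan: (153 − 156)² / 156 = 0.0577
  white: (81 − 78)² / 78 = 0.1154
χ² = 0.0000 + 0.0577 + 0.1154 = 0.1731 ≈ 0.173
Degrees of freedom = 3 − 1 = 2; critical value at α = 0.05 is 5.991.
Since 0.173 < 5.991, we fail to reject the null hypothesis — the data are consistent with the 1:2:1 ratio.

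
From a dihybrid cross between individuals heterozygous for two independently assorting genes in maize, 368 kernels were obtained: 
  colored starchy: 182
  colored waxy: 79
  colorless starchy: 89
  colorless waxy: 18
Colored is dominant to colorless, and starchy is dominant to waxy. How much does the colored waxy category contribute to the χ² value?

A dihybrid F₂ with independent assortment and complete dominance at both loci gives a 9:3:3:1 phenotypic ratio.
The 9:3:3:1 ratio has 16 parts, so with N = 368 the expected counts are:
  colored starchy: 368 × 9/16 = 207
  colored waxy: 368 × 3/16 = 69
  colorless starchy: 368 × 3/16 = 69
  colorless waxy: 368 × 1/16 = 23
Contribution of colored waxy: (79 − 69)² / 69 = 1.4493

1.449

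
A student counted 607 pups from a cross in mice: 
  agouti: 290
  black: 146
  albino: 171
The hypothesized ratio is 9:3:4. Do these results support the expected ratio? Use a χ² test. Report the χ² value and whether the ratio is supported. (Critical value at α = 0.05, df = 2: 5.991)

19.294; not consistent

The 9:3:4 ratio has 16 parts, so with N = 607 the expected counts are:
  agouti: 607 × 9/16 = 341.4375
  black: 607 × 3/16 = 113.8125
  albino: 607 × 4/16 = 151.75
χ² = Σ (O − E)² / E
  agouti: (290 − 341.4375)² / 341.4375 = 7.7491
  black: (146 − 113.8125)² / 113.8125 = 9.1030
  albino: (171 − 151.75)² / 151.75 = 2.4419
χ² = 7.7491 + 9.1030 + 2.4419 = 19.294
Degrees of freedom = 3 − 1 = 2; critical value at α = 0.05 is 5.991.
Since 19.294 > 5.991, we reject the null hypothesis — the data do not fit the 9:3:4 ratio.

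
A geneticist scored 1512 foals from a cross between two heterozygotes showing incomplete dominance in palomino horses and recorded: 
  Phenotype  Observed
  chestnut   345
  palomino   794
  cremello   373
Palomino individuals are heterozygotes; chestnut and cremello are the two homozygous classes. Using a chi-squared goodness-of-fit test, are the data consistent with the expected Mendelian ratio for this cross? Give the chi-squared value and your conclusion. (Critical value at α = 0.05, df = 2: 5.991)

4.857; consistent

With incomplete dominance, a heterozygote × heterozygote cross gives a 1:2:1 phenotypic ratio.
The 1:2:1 ratio has 4 parts, so with N = 1512 the expected counts are:
  chestnut: 1512 × 1/4 = 378
  palomino: 1512 × 2/4 = 756
  cremello: 1512 × 1/4 = 378
χ² = Σ (O − E)² / E
  chestnut: (345 − 378)² / 378 = 2.8810
  palomino: (794 − 756)² / 756 = 1.9101
  cremello: (373 − 378)² / 378 = 0.0661
χ² = 2.8810 + 1.9101 + 0.0661 = 4.8572 ≈ 4.857
Degrees of freedom = 3 − 1 = 2; critical value at α = 0.05 is 5.991.
Since 4.857 < 5.991, we fail to reject the null hypothesis — the data are consistent with the 1:2:1 ratio.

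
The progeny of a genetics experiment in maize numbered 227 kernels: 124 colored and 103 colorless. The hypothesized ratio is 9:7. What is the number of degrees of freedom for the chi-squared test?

A goodness-of-fit test with 2 phenotype classes has df = 2 − 1 = 1.

1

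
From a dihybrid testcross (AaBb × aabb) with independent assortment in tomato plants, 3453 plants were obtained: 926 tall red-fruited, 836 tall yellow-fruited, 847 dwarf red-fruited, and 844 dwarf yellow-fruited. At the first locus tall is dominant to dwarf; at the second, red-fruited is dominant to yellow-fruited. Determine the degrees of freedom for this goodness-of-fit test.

3

A dihybrid testcross with independent assortment gives a 1:1:1:1 ratio.
A goodness-of-fit test with 4 phenotype classes has df = 4 − 1 = 3.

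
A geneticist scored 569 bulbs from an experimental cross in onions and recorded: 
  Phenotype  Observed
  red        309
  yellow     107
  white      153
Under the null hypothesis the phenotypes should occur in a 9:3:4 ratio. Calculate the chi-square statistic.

1.196

The 9:3:4 ratio has 16 parts, so with N = 569 the expected counts are:
  red: 569 × 9/16 = 320.0625
  yellow: 569 × 3/16 = 106.6875
  white: 569 × 4/16 = 142.25
χ² = Σ (O − E)² / E
  red: (309 − 320.0625)² / 320.0625 = 0.3824
  yellow: (107 − 106.6875)² / 106.6875 = 0.0009
  white: (153 − 142.25)² / 142.25 = 0.8124
χ² = 0.3824 + 0.0009 + 0.8124 = 1.1957 ≈ 1.196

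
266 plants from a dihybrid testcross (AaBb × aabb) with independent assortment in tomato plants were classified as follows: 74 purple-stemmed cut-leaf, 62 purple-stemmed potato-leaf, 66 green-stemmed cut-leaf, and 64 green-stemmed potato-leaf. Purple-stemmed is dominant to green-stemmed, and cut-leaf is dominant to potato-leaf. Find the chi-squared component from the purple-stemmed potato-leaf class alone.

0.305

A dihybrid testcross with independent assortment gives a 1:1:1:1 ratio.
The 1:1:1:1 ratio has 4 parts, so with N = 266 the expected counts are:
  purple-stemmed cut-leaf: 266 × 1/4 = 66.5
  purple-stemmed potato-leaf: 266 × 1/4 = 66.5
  green-stemmed cut-leaf: 266 × 1/4 = 66.5
  green-stemmed potato-leaf: 266 × 1/4 = 66.5
Contribution of purple-stemmed potato-leaf: (62 − 66.5)² / 66.5 = 0.3045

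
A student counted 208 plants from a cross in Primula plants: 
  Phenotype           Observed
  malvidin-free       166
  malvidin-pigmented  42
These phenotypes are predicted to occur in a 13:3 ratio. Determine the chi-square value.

Expected counts for N = 208 under a 13:3 ratio (total parts = 16):
  malvidin-free: 208 × 13/16 = 169
  malvidin-pigmented: 208 × 3/16 = 39
χ² = Σ (O − E)² / E
  malvidin-free: (166 − 169)² / 169 = 0.0533
  malvidin-pigmented: (42 − 39)² / 39 = 0.2308
χ² = 0.0533 + 0.2308 = 0.2841 ≈ 0.284

0.284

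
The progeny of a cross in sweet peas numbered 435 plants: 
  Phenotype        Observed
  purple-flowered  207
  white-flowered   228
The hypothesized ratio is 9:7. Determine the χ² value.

The 9:7 ratio has 16 parts, so with N = 435 the expected counts are:
  purple-flowered: 435 × 9/16 = 244.6875
  white-flowered: 435 × 7/16 = 190.3125
χ² = Σ (O − E)² / E
  purple-flowered: (207 − 244.6875)² / 244.6875 = 5.8047
  white-flowered: (228 − 190.3125)² / 190.3125 = 7.4632
χ² = 5.8047 + 7.4632 = 13.2679 ≈ 13.268

13.268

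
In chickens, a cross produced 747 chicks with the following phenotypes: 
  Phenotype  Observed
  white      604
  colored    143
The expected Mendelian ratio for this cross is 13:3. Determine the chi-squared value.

Total ratio parts = 16. Expected numbers out of 747:
  white: 747 × 13/16 = 606.9375
  colored: 747 × 3/16 = 140.0625
χ² = Σ (O − E)² / E
  white: (604 − 606.9375)² / 606.9375 = 0.0142
  colored: (143 − 140.0625)² / 140.0625 = 0.0616
χ² = 0.0142 + 0.0616 = 0.0758 ≈ 0.076

0.076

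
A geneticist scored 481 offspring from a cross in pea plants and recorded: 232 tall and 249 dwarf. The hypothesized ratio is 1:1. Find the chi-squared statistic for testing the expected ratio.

0.601

Under the 1:1 hypothesis (Σ ratio = 2, N = 481):
  tall: 481 × 1/2 = 240.5
  dwarf: 481 × 1/2 = 240.5
χ² = Σ (O − E)² / E
  tall: (232 − 240.5)² / 240.5 = 0.3004
  dwarf: (249 − 240.5)² / 240.5 = 0.3004
χ² = 0.3004 + 0.3004 = 0.6008 ≈ 0.601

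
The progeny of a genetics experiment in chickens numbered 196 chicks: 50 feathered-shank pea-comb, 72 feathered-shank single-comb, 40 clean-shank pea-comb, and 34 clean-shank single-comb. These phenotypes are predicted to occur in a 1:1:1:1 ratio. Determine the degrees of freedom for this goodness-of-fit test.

3

A goodness-of-fit test with 4 phenotype classes has df = 4 − 1 = 3.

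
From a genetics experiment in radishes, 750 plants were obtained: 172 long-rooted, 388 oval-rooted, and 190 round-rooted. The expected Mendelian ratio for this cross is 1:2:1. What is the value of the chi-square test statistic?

Expected counts for N = 750 under a 1:2:1 ratio (total parts = 4):
  long-rooted: 750 × 1/4 = 187.5
  oval-rooted: 750 × 2/4 = 375
  round-rooted: 750 × 1/4 = 187.5
χ² = Σ (O − E)² / E
  long-rooted: (172 − 187.5)² / 187.5 = 1.2813
  oval-rooted: (388 − 375)² / 375 = 0.4507
  round-rooted: (190 − 187.5)² / 187.5 = 0.0333
χ² = 1.2813 + 0.4507 + 0.0333 = 1.7653 ≈ 1.765

1.765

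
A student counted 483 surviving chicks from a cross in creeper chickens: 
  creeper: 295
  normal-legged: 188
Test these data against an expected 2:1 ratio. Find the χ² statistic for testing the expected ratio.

The 2:1 ratio has 3 parts, so with N = 483 the expected counts are:
  creeper: 483 × 2/3 = 322
  normal-legged: 483 × 1/3 = 161
χ² = Σ (O − E)² / E
  creeper: (295 − 322)² / 322 = 2.2640
  normal-legged: (188 − 161)² / 161 = 4.5280
χ² = 2.2640 + 4.5280 = 6.792

6.792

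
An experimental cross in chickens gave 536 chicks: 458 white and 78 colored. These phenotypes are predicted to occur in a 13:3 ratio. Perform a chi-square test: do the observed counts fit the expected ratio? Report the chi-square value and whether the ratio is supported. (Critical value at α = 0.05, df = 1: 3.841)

Expected counts for N = 536 under a 13:3 ratio (total parts = 16):
  white: 536 × 13/16 = 435.5
  colored: 536 × 3/16 = 100.5
χ² = Σ (O − E)² / E
  white: (458 − 435.5)² / 435.5 = 1.1625
  colored: (78 − 100.5)² / 100.5 = 5.0373
χ² = 1.1625 + 5.0373 = 6.1998 ≈ 6.200
Degrees of freedom = 2 − 1 = 1; critical value at α = 0.05 is 3.841.
Since 6.200 > 3.841, we reject the null hypothesis — the data do not fit the 13:3 ratio.

6.200; not consistent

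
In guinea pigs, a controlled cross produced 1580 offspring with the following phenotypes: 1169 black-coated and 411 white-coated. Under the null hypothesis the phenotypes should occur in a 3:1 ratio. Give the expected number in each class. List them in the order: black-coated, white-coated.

The 3:1 ratio has 4 parts, so with N = 1580 the expected counts are:
  black-coated: 1580 × 3/4 = 1185
  white-coated: 1580 × 1/4 = 395

1185, 395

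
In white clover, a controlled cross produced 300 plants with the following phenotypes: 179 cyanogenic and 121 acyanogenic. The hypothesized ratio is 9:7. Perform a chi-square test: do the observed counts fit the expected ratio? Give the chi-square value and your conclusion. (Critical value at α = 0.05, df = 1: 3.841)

1.423; consistent

Under the 9:7 hypothesis (Σ ratio = 16, N = 300):
  cyanogenic: 300 × 9/16 = 168.75
  acyanogenic: 300 × 7/16 = 131.25
χ² = Σ (O − E)² / E
  cyanogenic: (179 − 168.75)² / 168.75 = 0.6226
  acyanogenic: (121 − 131.25)² / 131.25 = 0.8005
χ² = 0.6226 + 0.8005 = 1.4231 ≈ 1.423
Degrees of freedom = 2 − 1 = 1; critical value at α = 0.05 is 3.841.
Since 1.423 < 3.841, we fail to reject the null hypothesis — the data are consistent with the 9:7 ratio.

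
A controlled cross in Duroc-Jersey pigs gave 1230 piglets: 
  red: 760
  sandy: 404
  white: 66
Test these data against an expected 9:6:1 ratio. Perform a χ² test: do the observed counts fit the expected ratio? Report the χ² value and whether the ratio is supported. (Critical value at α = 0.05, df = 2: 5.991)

15.352; not consistent

The 9:6:1 ratio has 16 parts, so with N = 1230 the expected counts are:
  red: 1230 × 9/16 = 691.875
  sandy: 1230 × 6/16 = 461.25
  white: 1230 × 1/16 = 76.875
χ² = Σ (O − E)² / E
  red: (760 − 691.875)² / 691.875 = 6.7079
  sandy: (404 − 461.25)² / 461.25 = 7.1058
  white: (66 − 76.875)² / 76.875 = 1.5384
χ² = 6.7079 + 7.1058 + 1.5384 = 15.3521 ≈ 15.352
Degrees of freedom = 3 − 1 = 2; critical value at α = 0.05 is 5.991.
Since 15.352 > 5.991, we reject the null hypothesis — the data do not fit the 9:6:1 ratio.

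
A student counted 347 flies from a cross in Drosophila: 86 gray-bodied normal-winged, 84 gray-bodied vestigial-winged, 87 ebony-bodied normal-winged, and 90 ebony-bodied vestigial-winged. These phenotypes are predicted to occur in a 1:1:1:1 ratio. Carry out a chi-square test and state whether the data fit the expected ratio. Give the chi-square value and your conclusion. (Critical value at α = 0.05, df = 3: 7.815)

0.216; consistent

The 1:1:1:1 ratio has 4 parts, so with N = 347 the expected counts are:
  gray-bodied normal-winged: 347 × 1/4 = 86.75
  gray-bodied vestigial-winged: 347 × 1/4 = 86.75
  ebony-bodied normal-winged: 347 × 1/4 = 86.75
  ebony-bodied vestigial-winged: 347 × 1/4 = 86.75
χ² = Σ (O − E)² / E
  gray-bodied normal-winged: (86 − 86.75)² / 86.75 = 0.0065
  gray-bodied vestigial-winged: (84 − 86.75)² / 86.75 = 0.0872
  ebony-bodied normal-winged: (87 − 86.75)² / 86.75 = 0.0007
  ebony-bodied vestigial-winged: (90 − 86.75)² / 86.75 = 0.1218
χ² = 0.0065 + 0.0872 + 0.0007 + 0.1218 = 0.2162 ≈ 0.216
Degrees of freedom = 4 − 1 = 3; critical value at α = 0.05 is 7.815.
Since 0.216 < 7.815, we fail to reject the null hypothesis — the data are consistent with the 1:1:1:1 ratio.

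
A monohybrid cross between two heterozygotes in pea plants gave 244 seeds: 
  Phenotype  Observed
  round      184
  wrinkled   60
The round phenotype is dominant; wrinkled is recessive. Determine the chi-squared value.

For a monohybrid cross between heterozygotes with complete dominance, the expected phenotypic ratio is 3:1.
Expected counts for N = 244 under a 3:1 ratio (total parts = 4):
  round: 244 × 3/4 = 183
  wrinkled: 244 × 1/4 = 61
χ² = Σ (O − E)² / E
  round: (184 − 183)² / 183 = 0.0055
  wrinkled: (60 − 61)² / 61 = 0.0164
χ² = 0.0055 + 0.0164 = 0.0219 ≈ 0.022

0.022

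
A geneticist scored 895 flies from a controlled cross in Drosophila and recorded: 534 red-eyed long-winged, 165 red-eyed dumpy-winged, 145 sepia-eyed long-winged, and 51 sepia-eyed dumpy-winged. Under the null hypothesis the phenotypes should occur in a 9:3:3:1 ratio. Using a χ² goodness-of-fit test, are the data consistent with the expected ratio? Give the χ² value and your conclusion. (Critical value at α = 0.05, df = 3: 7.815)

5.439; consistent

Total ratio parts = 16. Expected numbers out of 895:
  red-eyed long-winged: 895 × 9/16 = 503.4375
  red-eyed dumpy-winged: 895 × 3/16 = 167.8125
  sepia-eyed long-winged: 895 × 3/16 = 167.8125
  sepia-eyed dumpy-winged: 895 × 1/16 = 55.9375
χ² = Σ (O − E)² / E
  red-eyed long-winged: (534 − 503.4375)² / 503.4375 = 1.8554
  red-eyed dumpy-winged: (165 − 167.8125)² / 167.8125 = 0.0471
  sepia-eyed long-winged: (145 − 167.8125)² / 167.8125 = 3.1011
  sepia-eyed dumpy-winged: (51 − 55.9375)² / 55.9375 = 0.4358
χ² = 1.8554 + 0.0471 + 3.1011 + 0.4358 = 5.4394 ≈ 5.439
Degrees of freedom = 4 − 1 = 3; critical value at α = 0.05 is 7.815.
Since 5.439 < 7.815, we fail to reject the null hypothesis — the data are consistent with the 9:3:3:1 ratio.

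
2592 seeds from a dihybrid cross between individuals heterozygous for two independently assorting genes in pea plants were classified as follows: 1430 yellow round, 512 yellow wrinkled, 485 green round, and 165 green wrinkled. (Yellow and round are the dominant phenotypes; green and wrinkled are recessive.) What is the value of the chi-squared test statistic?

A dihybrid F₂ with independent assortment and complete dominance at both loci gives a 9:3:3:1 phenotypic ratio.
Expected counts for N = 2592 under a 9:3:3:1 ratio (total parts = 16):
  yellow round: 2592 × 9/16 = 1458
  yellow wrinkled: 2592 × 3/16 = 486
  green round: 2592 × 3/16 = 486
  green wrinkled: 2592 × 1/16 = 162
χ² = Σ (O − E)² / E
  yellow round: (1430 − 1458)² / 1458 = 0.5377
  yellow wrinkled: (512 − 486)² / 486 = 1.3909
  green round: (485 − 486)² / 486 = 0.0021
  green wrinkled: (165 − 162)² / 162 = 0.0556
χ² = 0.5377 + 1.3909 + 0.0021 + 0.0556 = 1.9863 ≈ 1.986

1.986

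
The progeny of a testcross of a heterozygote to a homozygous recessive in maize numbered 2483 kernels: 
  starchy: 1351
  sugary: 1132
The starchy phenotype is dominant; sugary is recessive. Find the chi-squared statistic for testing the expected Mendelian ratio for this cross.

19.316

A testcross of a heterozygote (Aa × aa) gives a 1:1 phenotypic ratio.
The 1:1 ratio has 2 parts, so with N = 2483 the expected counts are:
  starchy: 2483 × 1/2 = 1241.5
  sugary: 2483 × 1/2 = 1241.5
χ² = Σ (O − E)² / E
  starchy: (1351 − 1241.5)² / 1241.5 = 9.6579
  sugary: (1132 − 1241.5)² / 1241.5 = 9.6579
χ² = 9.6579 + 9.6579 = 19.3158 ≈ 19.316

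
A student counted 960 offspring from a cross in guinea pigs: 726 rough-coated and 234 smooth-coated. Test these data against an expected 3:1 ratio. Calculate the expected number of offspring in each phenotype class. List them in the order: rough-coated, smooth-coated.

720, 240

Expected counts for N = 960 under a 3:1 ratio (total parts = 4):
  rough-coated: 960 × 3/4 = 720
  smooth-coated: 960 × 1/4 = 240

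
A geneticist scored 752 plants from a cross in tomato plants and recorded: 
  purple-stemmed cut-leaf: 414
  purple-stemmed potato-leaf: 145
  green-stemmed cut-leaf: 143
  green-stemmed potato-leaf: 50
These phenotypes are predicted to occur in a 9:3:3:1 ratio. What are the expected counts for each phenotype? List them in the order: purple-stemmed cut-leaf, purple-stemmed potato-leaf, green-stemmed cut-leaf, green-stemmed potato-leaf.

423, 141, 141, 47

Total ratio parts = 16. Expected numbers out of 752:
  purple-stemmed cut-leaf: 752 × 9/16 = 423
  purple-stemmed potato-leaf: 752 × 3/16 = 141
  green-stemmed cut-leaf: 752 × 3/16 = 141
  green-stemmed potato-leaf: 752 × 1/16 = 47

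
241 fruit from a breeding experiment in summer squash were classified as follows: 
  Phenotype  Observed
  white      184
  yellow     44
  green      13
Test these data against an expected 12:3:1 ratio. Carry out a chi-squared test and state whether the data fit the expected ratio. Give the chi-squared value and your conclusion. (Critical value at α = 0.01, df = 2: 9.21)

Under the 12:3:1 hypothesis (Σ ratio = 16, N = 241):
  white: 241 × 12/16 = 180.75
  yellow: 241 × 3/16 = 45.1875
  green: 241 × 1/16 = 15.0625
χ² = Σ (O − E)² / E
  white: (184 − 180.75)² / 180.75 = 0.0584
  yellow: (44 − 45.1875)² / 45.1875 = 0.0312
  green: (13 − 15.0625)² / 15.0625 = 0.2824
χ² = 0.0584 + 0.0312 + 0.2824 = 0.372
Degrees of freedom = 3 − 1 = 2; critical value at α = 0.01 is 9.21.
Since 0.372 < 9.21, we fail to reject the null hypothesis — the data are consistent with the 12:3:1 ratio.

0.372; consistent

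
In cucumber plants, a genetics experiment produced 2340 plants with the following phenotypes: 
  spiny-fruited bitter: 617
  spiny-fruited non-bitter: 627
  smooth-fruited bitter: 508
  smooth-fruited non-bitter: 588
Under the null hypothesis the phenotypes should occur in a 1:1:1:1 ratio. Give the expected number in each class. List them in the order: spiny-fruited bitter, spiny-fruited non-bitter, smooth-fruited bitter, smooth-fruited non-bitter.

Under the 1:1:1:1 hypothesis (Σ ratio = 4, N = 2340):
  spiny-fruited bitter: 2340 × 1/4 = 585
  spiny-fruited non-bitter: 2340 × 1/4 = 585
  smooth-fruited bitter: 2340 × 1/4 = 585
  smooth-fruited non-bitter: 2340 × 1/4 = 585

585, 585, 585, 585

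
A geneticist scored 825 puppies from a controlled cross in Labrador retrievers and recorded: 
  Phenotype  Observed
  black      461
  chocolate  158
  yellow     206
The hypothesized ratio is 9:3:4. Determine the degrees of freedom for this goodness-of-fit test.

2

A goodness-of-fit test with 3 phenotype classes has df = 3 − 1 = 2.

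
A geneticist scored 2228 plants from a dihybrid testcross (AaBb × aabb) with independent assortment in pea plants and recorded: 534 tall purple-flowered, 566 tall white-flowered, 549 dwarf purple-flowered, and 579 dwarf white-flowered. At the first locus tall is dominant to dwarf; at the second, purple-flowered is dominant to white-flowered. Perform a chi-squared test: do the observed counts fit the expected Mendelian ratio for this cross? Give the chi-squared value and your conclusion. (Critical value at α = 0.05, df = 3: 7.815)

A dihybrid testcross with independent assortment gives a 1:1:1:1 ratio.
The 1:1:1:1 ratio has 4 parts, so with N = 2228 the expected counts are:
  tall purple-flowered: 2228 × 1/4 = 557
  tall white-flowered: 2228 × 1/4 = 557
  dwarf purple-flowered: 2228 × 1/4 = 557
  dwarf white-flowered: 2228 × 1/4 = 557
χ² = Σ (O − E)² / E
  tall purple-flowered: (534 − 557)² / 557 = 0.9497
  tall white-flowered: (566 − 557)² / 557 = 0.1454
  dwarf purple-flowered: (549 − 557)² / 557 = 0.1149
  dwarf white-flowered: (579 − 557)² / 557 = 0.8689
χ² = 0.9497 + 0.1454 + 0.1149 + 0.8689 = 2.0789 ≈ 2.079
Degrees of freedom = 4 − 1 = 3; critical value at α = 0.05 is 7.815.
Since 2.079 < 7.815, we fail to reject the null hypothesis — the data are consistent with the 1:1:1:1 ratio.

2.079; consistent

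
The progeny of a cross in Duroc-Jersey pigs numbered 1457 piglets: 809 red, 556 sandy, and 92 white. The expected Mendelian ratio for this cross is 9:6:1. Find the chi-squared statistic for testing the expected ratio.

0.315

The 9:6:1 ratio has 16 parts, so with N = 1457 the expected counts are:
  red: 1457 × 9/16 = 819.5625
  sandy: 1457 × 6/16 = 546.375
  white: 1457 × 1/16 = 91.0625
χ² = Σ (O − E)² / E
  red: (809 − 819.5625)² / 819.5625 = 0.1361
  sandy: (556 − 546.375)² / 546.375 = 0.1696
  white: (92 − 91.0625)² / 91.0625 = 0.0097
χ² = 0.1361 + 0.1696 + 0.0097 = 0.3154 ≈ 0.315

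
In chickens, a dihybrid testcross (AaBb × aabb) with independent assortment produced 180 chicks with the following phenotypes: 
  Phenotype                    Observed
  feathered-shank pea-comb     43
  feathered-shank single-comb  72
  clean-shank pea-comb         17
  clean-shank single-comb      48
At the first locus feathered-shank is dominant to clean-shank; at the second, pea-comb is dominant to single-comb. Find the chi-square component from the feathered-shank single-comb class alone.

A dihybrid testcross with independent assortment gives a 1:1:1:1 ratio.
Under the 1:1:1:1 hypothesis (Σ ratio = 4, N = 180):
  feathered-shank pea-comb: 180 × 1/4 = 45
  feathered-shank single-comb: 180 × 1/4 = 45
  clean-shank pea-comb: 180 × 1/4 = 45
  clean-shank single-comb: 180 × 1/4 = 45
Contribution of feathered-shank single-comb: (72 − 45)² / 45 = 16.2000

16.200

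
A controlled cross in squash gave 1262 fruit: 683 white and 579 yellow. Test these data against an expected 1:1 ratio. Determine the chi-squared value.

Expected counts for N = 1262 under a 1:1 ratio (total parts = 2):
  white: 1262 × 1/2 = 631
  yellow: 1262 × 1/2 = 631
χ² = Σ (O − E)² / E
  white: (683 − 631)² / 631 = 4.2853
  yellow: (579 − 631)² / 631 = 4.2853
χ² = 4.2853 + 4.2853 = 8.5706 ≈ 8.571

8.571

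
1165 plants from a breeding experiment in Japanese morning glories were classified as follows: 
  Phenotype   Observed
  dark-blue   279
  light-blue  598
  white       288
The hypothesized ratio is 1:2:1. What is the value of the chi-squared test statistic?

0.964

Under the 1:2:1 hypothesis (Σ ratio = 4, N = 1165):
  dark-blue: 1165 × 1/4 = 291.25
  light-blue: 1165 × 2/4 = 582.5
  white: 1165 × 1/4 = 291.25
χ² = Σ (O − E)² / E
  dark-blue: (279 − 291.25)² / 291.25 = 0.5152
  light-blue: (598 − 582.5)² / 582.5 = 0.4124
  white: (288 − 291.25)² / 291.25 = 0.0363
χ² = 0.5152 + 0.4124 + 0.0363 = 0.9639 ≈ 0.964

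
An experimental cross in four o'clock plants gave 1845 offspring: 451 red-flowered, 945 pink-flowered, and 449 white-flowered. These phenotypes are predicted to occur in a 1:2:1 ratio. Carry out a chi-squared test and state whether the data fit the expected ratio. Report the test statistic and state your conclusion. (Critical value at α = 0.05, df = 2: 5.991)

1.102; consistent

Total ratio parts = 4. Expected numbers out of 1845:
  red-flowered: 1845 × 1/4 = 461.25
  pink-flowered: 1845 × 2/4 = 922.5
  white-flowered: 1845 × 1/4 = 461.25
χ² = Σ (O − E)² / E
  red-flowered: (451 − 461.25)² / 461.25 = 0.2278
  pink-flowered: (945 − 922.5)² / 922.5 = 0.5488
  white-flowered: (449 − 461.25)² / 461.25 = 0.3253
χ² = 0.2278 + 0.5488 + 0.3253 = 1.1019 ≈ 1.102
Degrees of freedom = 3 − 1 = 2; critical value at α = 0.05 is 5.991.
Since 1.102 < 5.991, we fail to reject the null hypothesis — the data are consistent with the 1:2:1 ratio.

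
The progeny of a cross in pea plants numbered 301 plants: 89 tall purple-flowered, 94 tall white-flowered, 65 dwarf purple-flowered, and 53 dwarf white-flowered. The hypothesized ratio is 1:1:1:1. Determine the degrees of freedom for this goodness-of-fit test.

3

A goodness-of-fit test with 4 phenotype classes has df = 4 − 1 = 3.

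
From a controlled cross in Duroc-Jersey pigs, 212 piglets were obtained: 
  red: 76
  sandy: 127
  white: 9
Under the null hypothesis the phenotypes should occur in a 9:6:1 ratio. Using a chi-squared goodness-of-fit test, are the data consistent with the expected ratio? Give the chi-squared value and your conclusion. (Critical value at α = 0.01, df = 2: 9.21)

The 9:6:1 ratio has 16 parts, so with N = 212 the expected counts are:
  red: 212 × 9/16 = 119.25
  sandy: 212 × 6/16 = 79.5
  white: 212 × 1/16 = 13.25
χ² = Σ (O − E)² / E
  red: (76 − 119.25)² / 119.25 = 15.6861
  sandy: (127 − 79.5)² / 79.5 = 28.3805
  white: (9 − 13.25)² / 13.25 = 1.3632
χ² = 15.6861 + 28.3805 + 1.3632 = 45.4298 ≈ 45.430
Degrees of freedom = 3 − 1 = 2; critical value at α = 0.01 is 9.21.
Since 45.430 > 9.21, we reject the null hypothesis — the data do not fit the 9:6:1 ratio.

45.430; not consistent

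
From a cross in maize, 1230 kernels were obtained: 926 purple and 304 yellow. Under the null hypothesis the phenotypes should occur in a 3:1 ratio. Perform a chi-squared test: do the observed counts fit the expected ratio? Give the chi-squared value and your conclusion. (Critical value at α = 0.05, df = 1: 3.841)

Total ratio parts = 4. Expected numbers out of 1230:
  purple: 1230 × 3/4 = 922.5
  yellow: 1230 × 1/4 = 307.5
χ² = Σ (O − E)² / E
  purple: (926 − 922.5)² / 922.5 = 0.0133
  yellow: (304 − 307.5)² / 307.5 = 0.0398
χ² = 0.0133 + 0.0398 = 0.0531 ≈ 0.053
Degrees of freedom = 2 − 1 = 1; critical value at α = 0.05 is 3.841.
Since 0.053 < 3.841, we fail to reject the null hypothesis — the data are consistent with the 3:1 ratio.

0.053; consistent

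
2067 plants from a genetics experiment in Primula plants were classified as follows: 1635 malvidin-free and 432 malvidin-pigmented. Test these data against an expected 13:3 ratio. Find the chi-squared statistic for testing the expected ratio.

6.271

Under the 13:3 hypothesis (Σ ratio = 16, N = 2067):
  malvidin-free: 2067 × 13/16 = 1679.4375
  malvidin-pigmented: 2067 × 3/16 = 387.5625
χ² = Σ (O − E)² / E
  malvidin-free: (1635 − 1679.4375)² / 1679.4375 = 1.1758
  malvidin-pigmented: (432 − 387.5625)² / 387.5625 = 5.0952
χ² = 1.1758 + 5.0952 = 6.271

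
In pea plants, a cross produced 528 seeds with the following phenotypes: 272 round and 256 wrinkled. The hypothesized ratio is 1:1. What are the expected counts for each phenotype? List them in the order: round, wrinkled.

264, 264

Expected counts for N = 528 under a 1:1 ratio (total parts = 2):
  round: 528 × 1/2 = 264
  wrinkled: 528 × 1/2 = 264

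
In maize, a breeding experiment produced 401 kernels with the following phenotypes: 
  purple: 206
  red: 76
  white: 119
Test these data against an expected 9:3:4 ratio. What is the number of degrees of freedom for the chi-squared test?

2

A goodness-of-fit test with 3 phenotype classes has df = 3 − 1 = 2.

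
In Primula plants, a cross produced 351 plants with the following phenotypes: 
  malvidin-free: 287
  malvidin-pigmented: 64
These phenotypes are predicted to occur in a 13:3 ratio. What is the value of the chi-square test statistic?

0.061

Total ratio parts = 16. Expected numbers out of 351:
  malvidin-free: 351 × 13/16 = 285.1875
  malvidin-pigmented: 351 × 3/16 = 65.8125
χ² = Σ (O − E)² / E
  malvidin-free: (287 − 285.1875)² / 285.1875 = 0.0115
  malvidin-pigmented: (64 − 65.8125)² / 65.8125 = 0.0499
χ² = 0.0115 + 0.0499 = 0.0614 ≈ 0.061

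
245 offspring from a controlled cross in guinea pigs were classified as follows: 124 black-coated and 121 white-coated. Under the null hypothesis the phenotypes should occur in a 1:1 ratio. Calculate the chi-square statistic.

Expected counts for N = 245 under a 1:1 ratio (total parts = 2):
  black-coated: 245 × 1/2 = 122.5
  white-coated: 245 × 1/2 = 122.5
χ² = Σ (O − E)² / E
  black-coated: (124 − 122.5)² / 122.5 = 0.0184
  white-coated: (121 − 122.5)² / 122.5 = 0.0184
χ² = 0.0184 + 0.0184 = 0.0368 ≈ 0.037

0.037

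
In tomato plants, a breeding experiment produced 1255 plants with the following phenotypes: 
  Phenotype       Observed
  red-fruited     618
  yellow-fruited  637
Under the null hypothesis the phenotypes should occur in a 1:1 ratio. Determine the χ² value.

0.288

Under the 1:1 hypothesis (Σ ratio = 2, N = 1255):
  red-fruited: 1255 × 1/2 = 627.5
  yellow-fruited: 1255 × 1/2 = 627.5
χ² = Σ (O − E)² / E
  red-fruited: (618 − 627.5)² / 627.5 = 0.1438
  yellow-fruited: (637 − 627.5)² / 627.5 = 0.1438
χ² = 0.1438 + 0.1438 = 0.2876 ≈ 0.288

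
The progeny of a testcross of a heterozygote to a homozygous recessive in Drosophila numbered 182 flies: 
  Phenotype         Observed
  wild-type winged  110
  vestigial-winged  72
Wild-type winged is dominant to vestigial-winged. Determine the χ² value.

7.934

A testcross of a heterozygote (Aa × aa) gives a 1:1 phenotypic ratio.
Expected counts for N = 182 under a 1:1 ratio (total parts = 2):
  wild-type winged: 182 × 1/2 = 91
  vestigial-winged: 182 × 1/2 = 91
χ² = Σ (O − E)² / E
  wild-type winged: (110 − 91)² / 91 = 3.9670
  vestigial-winged: (72 − 91)² / 91 = 3.9670
χ² = 3.9670 + 3.9670 = 7.934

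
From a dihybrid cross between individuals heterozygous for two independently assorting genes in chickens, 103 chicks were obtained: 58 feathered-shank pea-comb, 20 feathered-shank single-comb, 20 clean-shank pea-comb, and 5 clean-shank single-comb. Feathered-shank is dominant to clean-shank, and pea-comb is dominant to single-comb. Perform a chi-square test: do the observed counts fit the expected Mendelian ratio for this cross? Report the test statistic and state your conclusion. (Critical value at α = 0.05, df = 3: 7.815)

0.370; consistent

A dihybrid F₂ with independent assortment and complete dominance at both loci gives a 9:3:3:1 phenotypic ratio.
Under the 9:3:3:1 hypothesis (Σ ratio = 16, N = 103):
  feathered-shank pea-comb: 103 × 9/16 = 57.9375
  feathered-shank single-comb: 103 × 3/16 = 19.3125
  clean-shank pea-comb: 103 × 3/16 = 19.3125
  clean-shank single-comb: 103 × 1/16 = 6.4375
χ² = Σ (O − E)² / E
  feathered-shank pea-comb: (58 − 57.9375)² / 57.9375 = 0.0001
  feathered-shank single-comb: (20 − 19.3125)² / 19.3125 = 0.0245
  clean-shank pea-comb: (20 − 19.3125)² / 19.3125 = 0.0245
  clean-shank single-comb: (5 − 6.4375)² / 6.4375 = 0.3210
χ² = 0.0001 + 0.0245 + 0.0245 + 0.3210 = 0.3701 ≈ 0.370
Degrees of freedom = 4 − 1 = 3; critical value at α = 0.05 is 7.815.
Since 0.370 < 7.815, we fail to reject the null hypothesis — the data are consistent with the 9:3:3:1 ratio.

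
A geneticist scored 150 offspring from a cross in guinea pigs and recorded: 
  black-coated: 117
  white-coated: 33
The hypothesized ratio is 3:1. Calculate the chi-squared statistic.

0.720

Total ratio parts = 4. Expected numbers out of 150:
  black-coated: 150 × 3/4 = 112.5
  white-coated: 150 × 1/4 = 37.5
χ² = Σ (O − E)² / E
  black-coated: (117 − 112.5)² / 112.5 = 0.1800
  white-coated: (33 − 37.5)² / 37.5 = 0.5400
χ² = 0.1800 + 0.5400 = 0.720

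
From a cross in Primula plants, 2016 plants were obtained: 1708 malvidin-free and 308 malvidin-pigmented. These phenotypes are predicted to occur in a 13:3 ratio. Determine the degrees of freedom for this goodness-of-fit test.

A goodness-of-fit test with 2 phenotype classes has df = 2 − 1 = 1.

1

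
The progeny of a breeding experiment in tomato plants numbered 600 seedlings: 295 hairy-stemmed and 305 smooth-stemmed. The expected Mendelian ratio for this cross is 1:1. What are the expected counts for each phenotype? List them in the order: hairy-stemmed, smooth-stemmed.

The 1:1 ratio has 2 parts, so with N = 600 the expected counts are:
  hairy-stemmed: 600 × 1/2 = 300
  smooth-stemmed: 600 × 1/2 = 300

300, 300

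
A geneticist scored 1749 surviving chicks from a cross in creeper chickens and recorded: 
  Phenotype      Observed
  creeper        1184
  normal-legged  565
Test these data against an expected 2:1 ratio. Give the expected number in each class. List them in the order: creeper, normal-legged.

Total ratio parts = 3. Expected numbers out of 1749:
  creeper: 1749 × 2/3 = 1166
  normal-legged: 1749 × 1/3 = 583

1166, 583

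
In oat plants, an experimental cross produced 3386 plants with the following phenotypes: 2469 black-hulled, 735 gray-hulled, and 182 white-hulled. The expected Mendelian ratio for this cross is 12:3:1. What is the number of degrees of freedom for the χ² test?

A goodness-of-fit test with 3 phenotype classes has df = 3 − 1 = 2.

2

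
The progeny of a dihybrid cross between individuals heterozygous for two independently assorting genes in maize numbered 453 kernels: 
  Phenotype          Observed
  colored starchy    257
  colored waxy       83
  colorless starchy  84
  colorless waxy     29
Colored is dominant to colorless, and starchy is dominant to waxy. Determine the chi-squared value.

0.090

A dihybrid F₂ with independent assortment and complete dominance at both loci gives a 9:3:3:1 phenotypic ratio.
The 9:3:3:1 ratio has 16 parts, so with N = 453 the expected counts are:
  colored starchy: 453 × 9/16 = 254.8125
  colored waxy: 453 × 3/16 = 84.9375
  colorless starchy: 453 × 3/16 = 84.9375
  colorless waxy: 453 × 1/16 = 28.3125
χ² = Σ (O − E)² / E
  colored starchy: (257 − 254.8125)² / 254.8125 = 0.0188
  colored waxy: (83 − 84.9375)² / 84.9375 = 0.0442
  colorless starchy: (84 − 84.9375)² / 84.9375 = 0.0103
  colorless waxy: (29 − 28.3125)² / 28.3125 = 0.0167
χ² = 0.0188 + 0.0442 + 0.0103 + 0.0167 = 0.090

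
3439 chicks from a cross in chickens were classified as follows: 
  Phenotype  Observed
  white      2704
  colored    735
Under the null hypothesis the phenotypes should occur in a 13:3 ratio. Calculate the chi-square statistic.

Under the 13:3 hypothesis (Σ ratio = 16, N = 3439):
  white: 3439 × 13/16 = 2794.1875
  colored: 3439 × 3/16 = 644.8125
χ² = Σ (O − E)² / E
  white: (2704 − 2794.1875)² / 2794.1875 = 2.9110
  colored: (735 − 644.8125)² / 644.8125 = 12.6142
χ² = 2.9110 + 12.6142 = 15.5252 ≈ 15.525

15.525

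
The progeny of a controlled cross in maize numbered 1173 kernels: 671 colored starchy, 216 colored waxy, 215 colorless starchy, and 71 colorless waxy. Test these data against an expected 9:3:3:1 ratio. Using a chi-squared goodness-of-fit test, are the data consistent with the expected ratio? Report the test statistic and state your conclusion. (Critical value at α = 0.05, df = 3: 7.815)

Under the 9:3:3:1 hypothesis (Σ ratio = 16, N = 1173):
  colored starchy: 1173 × 9/16 = 659.8125
  colored waxy: 1173 × 3/16 = 219.9375
  colorless starchy: 1173 × 3/16 = 219.9375
  colorless waxy: 1173 × 1/16 = 73.3125
χ² = Σ (O − E)² / E
  colored starchy: (671 − 659.8125)² / 659.8125 = 0.1897
  colored waxy: (216 − 219.9375)² / 219.9375 = 0.0705
  colorless starchy: (215 − 219.9375)² / 219.9375 = 0.1108
  colorless waxy: (71 − 73.3125)² / 73.3125 = 0.0729
χ² = 0.1897 + 0.0705 + 0.1108 + 0.0729 = 0.4439 ≈ 0.444
Degrees of freedom = 4 − 1 = 3; critical value at α = 0.05 is 7.815.
Since 0.444 < 7.815, we fail to reject the null hypothesis — the data are consistent with the 9:3:3:1 ratio.

0.444; consistent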